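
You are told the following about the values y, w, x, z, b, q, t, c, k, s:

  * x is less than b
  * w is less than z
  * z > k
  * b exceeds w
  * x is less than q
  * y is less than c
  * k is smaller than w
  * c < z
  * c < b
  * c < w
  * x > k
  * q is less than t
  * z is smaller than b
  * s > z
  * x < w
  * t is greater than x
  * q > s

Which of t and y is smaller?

Following the relations from y: y < c < z < s < q < t.
So y < t; y is the smaller of the two.

y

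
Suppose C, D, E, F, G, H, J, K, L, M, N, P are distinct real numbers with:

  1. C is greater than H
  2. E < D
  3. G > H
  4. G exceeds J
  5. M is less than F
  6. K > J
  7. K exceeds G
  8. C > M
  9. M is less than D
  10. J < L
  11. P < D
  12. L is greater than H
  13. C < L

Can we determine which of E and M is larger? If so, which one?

Following every chain through M: above M we get C, D, L, F.
E is not reached, and no chain runs the other way from E to M.
So the given relations leave the order of M and E undetermined.

undetermined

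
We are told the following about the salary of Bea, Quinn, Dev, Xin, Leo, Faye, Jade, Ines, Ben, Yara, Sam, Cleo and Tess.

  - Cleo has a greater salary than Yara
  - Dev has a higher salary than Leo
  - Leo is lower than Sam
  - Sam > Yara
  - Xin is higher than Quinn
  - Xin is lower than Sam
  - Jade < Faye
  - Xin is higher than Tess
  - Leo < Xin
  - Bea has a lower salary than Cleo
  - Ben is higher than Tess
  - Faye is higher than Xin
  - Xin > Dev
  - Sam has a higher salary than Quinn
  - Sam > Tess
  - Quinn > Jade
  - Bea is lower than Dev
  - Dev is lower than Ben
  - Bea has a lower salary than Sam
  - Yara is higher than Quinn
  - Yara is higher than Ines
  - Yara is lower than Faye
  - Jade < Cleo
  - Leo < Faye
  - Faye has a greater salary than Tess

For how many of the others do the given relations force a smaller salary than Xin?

6

Directly below Xin: Tess, Quinn, Leo, Dev.
One step further: Jade, Bea (6 so far).
Nothing else is reachable below Xin; 6 in all.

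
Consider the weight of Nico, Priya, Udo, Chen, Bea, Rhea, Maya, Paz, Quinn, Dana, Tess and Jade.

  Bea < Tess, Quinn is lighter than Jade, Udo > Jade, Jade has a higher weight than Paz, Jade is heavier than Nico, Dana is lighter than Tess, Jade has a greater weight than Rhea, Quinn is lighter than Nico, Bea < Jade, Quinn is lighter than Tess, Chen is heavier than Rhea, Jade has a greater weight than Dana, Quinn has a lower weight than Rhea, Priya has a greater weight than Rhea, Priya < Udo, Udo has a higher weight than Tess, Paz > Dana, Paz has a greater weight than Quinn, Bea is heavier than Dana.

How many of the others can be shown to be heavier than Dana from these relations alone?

5

Directly above Dana: Bea, Paz, Tess, Jade.
One step further: Udo (5 so far).
No other element is forced above Dana by the given relations, so the count is 5.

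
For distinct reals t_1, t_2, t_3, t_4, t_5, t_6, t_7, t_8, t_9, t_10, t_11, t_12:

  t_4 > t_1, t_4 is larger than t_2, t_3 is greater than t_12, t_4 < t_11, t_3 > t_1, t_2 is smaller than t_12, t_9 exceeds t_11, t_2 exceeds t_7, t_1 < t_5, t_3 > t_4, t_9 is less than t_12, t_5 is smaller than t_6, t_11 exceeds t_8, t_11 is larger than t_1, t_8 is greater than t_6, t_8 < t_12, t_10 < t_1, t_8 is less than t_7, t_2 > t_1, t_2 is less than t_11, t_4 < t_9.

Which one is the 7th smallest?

The consecutive relations fix a unique order: t_10 < t_1 < t_5 < t_6 < t_8 < t_7 < t_2 < t_4 < t_11 < t_9 < t_12 < t_3.
Counting 7 from the smallest end gives t_2.

t_2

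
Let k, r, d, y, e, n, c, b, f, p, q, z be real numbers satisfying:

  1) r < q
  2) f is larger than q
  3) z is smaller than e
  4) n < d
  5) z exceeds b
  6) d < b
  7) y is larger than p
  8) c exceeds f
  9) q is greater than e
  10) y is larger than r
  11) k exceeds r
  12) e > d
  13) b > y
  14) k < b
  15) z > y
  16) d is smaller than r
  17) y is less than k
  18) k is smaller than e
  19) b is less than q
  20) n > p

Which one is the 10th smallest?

q

The consecutive relations fix a unique order: p < n < d < r < y < k < b < z < e < q < f < c.
The 10th smallest is q.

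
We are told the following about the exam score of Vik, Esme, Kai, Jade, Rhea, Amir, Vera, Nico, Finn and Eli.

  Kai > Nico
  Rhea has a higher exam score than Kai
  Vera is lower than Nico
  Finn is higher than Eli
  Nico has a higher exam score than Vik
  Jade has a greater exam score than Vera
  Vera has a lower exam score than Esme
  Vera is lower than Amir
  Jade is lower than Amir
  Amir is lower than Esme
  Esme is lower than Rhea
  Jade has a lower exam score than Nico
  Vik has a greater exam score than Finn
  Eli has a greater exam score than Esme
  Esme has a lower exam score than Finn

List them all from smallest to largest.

Vera < Jade < Amir < Esme < Eli < Finn < Vik < Nico < Kai < Rhea

Nothing is placed below Vera, so it is least; from there Vera < Jade; Jade < Amir; Amir < Esme; Esme < Eli; Eli < Finn; Finn < Vik; Vik < Nico; Nico < Kai; Kai < Rhea, each given directly.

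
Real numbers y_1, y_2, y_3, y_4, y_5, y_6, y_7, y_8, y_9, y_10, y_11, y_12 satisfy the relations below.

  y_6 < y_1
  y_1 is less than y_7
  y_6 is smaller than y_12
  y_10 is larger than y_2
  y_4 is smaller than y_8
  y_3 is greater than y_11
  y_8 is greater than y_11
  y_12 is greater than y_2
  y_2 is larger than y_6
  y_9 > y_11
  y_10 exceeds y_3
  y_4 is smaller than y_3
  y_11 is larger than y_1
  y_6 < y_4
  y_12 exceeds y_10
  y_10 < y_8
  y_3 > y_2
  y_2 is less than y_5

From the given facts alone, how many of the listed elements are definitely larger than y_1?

The elements the relations force above y_1 are y_11, y_9, y_7, y_3, y_10, y_8, y_12 — no chain reaches any other.
That is 7.

7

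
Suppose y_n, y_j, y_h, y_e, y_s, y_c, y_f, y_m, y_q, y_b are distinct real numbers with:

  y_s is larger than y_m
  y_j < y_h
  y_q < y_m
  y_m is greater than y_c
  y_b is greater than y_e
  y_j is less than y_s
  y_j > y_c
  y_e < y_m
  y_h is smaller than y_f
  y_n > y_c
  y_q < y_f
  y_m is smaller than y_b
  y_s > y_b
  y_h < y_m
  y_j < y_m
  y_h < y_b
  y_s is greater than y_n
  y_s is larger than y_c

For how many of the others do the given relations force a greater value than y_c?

7

From y_c the given relations immediately reach y_j, y_m, y_n, y_s.
From those, y_h, y_b — 6 in total.
From those, y_f — 7 in total.
No other element is forced above y_c by the given relations, so the count is 7.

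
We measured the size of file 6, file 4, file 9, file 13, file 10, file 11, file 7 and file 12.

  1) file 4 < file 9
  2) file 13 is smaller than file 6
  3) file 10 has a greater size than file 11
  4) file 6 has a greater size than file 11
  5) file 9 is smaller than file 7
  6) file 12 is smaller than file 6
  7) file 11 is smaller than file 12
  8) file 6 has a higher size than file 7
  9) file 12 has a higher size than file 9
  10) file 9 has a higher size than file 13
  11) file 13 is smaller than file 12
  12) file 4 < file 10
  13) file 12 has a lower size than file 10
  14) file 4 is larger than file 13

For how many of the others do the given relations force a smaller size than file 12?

4

Directly below file 12: file 11, file 13, file 9.
One step further: file 4 (4 so far).
Nothing else is reachable below file 12; 4 in all.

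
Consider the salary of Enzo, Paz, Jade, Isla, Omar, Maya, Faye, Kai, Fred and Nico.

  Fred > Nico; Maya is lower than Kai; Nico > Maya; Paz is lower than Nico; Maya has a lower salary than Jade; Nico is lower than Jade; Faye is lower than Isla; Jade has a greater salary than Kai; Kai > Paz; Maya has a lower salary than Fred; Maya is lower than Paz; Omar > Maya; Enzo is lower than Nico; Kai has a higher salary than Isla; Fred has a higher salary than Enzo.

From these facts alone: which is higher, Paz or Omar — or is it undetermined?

Following every chain through Omar: below Omar we get Maya.
Paz is not reached, and no chain runs the other way from Paz to Omar.
So the given relations leave the order of Omar and Paz undetermined.

undetermined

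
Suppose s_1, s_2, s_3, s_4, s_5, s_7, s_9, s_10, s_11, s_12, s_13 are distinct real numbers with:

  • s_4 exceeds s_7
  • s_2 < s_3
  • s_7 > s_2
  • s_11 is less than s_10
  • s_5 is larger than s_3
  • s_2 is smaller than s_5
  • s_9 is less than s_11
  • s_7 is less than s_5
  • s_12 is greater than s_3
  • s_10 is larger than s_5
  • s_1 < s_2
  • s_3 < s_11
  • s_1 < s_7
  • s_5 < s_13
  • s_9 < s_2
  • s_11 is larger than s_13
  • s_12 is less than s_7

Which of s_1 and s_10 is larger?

s_10

Link the given pairs in sequence: s_1 < s_2; s_2 < s_3; s_3 < s_12; s_12 < s_7; s_7 < s_5; s_5 < s_13; s_13 < s_11; s_11 < s_10.
Together: s_1 < s_2 < s_3 < s_12 < s_7 < s_5 < s_13 < s_11 < s_10.
So s_1 < s_10; s_10 is the larger of the two.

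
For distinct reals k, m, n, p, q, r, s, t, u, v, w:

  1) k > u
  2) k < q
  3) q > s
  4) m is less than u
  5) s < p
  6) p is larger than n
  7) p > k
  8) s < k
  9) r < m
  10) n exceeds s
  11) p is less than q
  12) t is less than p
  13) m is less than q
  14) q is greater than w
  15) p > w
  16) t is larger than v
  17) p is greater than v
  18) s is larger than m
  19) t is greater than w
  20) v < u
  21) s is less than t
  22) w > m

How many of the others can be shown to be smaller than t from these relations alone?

5

From t the given relations immediately reach v, w, s.
From those, m — 4 in total.
From those, r — 5 in total.
No other element is forced below t by the given relations, so the count is 5.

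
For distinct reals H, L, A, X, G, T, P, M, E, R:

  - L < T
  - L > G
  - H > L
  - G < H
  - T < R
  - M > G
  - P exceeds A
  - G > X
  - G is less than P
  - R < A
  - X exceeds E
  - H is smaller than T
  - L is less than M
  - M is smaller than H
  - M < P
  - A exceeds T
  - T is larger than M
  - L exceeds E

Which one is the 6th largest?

The consecutive relations fix a unique order: E < X < G < L < M < H < T < R < A < P.
Counting 6 from the largest end gives M.

M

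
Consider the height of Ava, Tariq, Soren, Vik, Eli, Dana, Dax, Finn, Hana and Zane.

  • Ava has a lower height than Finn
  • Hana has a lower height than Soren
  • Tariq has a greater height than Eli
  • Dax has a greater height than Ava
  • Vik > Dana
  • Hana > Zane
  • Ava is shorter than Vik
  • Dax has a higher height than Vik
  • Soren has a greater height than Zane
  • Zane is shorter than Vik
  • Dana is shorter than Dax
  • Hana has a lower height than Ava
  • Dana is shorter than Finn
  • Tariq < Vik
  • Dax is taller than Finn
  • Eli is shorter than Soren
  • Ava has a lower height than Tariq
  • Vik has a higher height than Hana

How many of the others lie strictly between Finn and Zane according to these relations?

2

The relations place Zane below Finn. An element lies strictly between them when it is forced above Zane and also forced below Finn.
Above Zane: {Hana, Soren, Ava, Tariq, Vik, Dax}. Below Finn: {Hana, Dana, Ava}.
Intersection: {Hana, Ava} — 2.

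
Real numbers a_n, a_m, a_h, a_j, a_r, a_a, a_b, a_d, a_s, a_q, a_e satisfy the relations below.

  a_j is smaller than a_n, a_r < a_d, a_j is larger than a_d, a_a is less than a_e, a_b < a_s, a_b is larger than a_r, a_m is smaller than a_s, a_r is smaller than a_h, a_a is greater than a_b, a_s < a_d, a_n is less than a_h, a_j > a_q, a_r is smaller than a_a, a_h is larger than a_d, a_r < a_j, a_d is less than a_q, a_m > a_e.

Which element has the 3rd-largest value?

Chaining the given pairs: a_r < a_b < a_a < a_e < a_m < a_s < a_d < a_q < a_j < a_n < a_h.
The 3rd largest is a_j.

a_j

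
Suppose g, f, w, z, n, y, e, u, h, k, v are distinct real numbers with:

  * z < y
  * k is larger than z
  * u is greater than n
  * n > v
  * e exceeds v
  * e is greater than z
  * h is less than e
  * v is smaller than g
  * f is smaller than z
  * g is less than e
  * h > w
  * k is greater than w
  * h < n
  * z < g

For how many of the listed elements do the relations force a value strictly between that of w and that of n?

Chaining upward from w reaches: k, h, u, e.
Chaining downward from n reaches: v, h.
Strictly between w and n are those in both lists: h — 1 element.

1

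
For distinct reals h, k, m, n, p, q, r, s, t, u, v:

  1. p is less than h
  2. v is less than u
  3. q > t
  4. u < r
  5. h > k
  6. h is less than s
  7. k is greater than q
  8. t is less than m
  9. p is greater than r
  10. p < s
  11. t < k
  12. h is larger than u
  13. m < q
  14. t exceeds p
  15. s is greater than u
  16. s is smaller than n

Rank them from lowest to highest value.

v < u < r < p < t < m < q < k < h < s < n

Nothing is placed below v, so it is least; from there v < u; u < r; r < p; p < t; t < m; m < q; q < k; k < h; h < s; s < n, each given directly.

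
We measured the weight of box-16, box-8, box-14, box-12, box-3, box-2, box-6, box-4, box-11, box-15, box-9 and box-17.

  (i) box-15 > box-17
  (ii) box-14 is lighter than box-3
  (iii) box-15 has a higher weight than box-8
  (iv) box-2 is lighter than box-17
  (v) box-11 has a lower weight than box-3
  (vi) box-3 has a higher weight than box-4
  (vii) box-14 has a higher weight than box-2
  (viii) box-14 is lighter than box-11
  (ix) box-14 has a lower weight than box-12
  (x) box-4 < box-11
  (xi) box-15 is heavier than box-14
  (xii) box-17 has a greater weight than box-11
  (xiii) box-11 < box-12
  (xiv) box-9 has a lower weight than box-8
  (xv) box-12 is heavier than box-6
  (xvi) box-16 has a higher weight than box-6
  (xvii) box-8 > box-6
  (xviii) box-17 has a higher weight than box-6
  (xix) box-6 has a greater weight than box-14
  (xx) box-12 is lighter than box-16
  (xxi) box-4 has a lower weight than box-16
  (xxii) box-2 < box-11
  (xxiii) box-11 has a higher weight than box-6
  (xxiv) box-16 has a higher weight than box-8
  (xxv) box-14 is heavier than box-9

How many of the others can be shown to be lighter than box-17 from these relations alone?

6

The elements the relations force below box-17 are box-9, box-2, box-4, box-14, box-6, box-11 — no chain reaches any other.
That is 6.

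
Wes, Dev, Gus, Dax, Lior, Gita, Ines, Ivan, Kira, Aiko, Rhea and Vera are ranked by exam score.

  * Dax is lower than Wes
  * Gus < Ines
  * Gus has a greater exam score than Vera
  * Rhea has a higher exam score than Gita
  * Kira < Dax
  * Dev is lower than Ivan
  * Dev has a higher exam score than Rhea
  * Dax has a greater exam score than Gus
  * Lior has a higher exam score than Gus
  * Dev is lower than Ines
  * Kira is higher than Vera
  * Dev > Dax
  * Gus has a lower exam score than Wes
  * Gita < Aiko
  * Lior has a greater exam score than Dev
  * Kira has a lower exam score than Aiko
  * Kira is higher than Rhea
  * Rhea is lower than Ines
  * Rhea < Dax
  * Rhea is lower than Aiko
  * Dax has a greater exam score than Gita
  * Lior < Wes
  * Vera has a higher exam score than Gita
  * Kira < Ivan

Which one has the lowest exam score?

Gita

Rhea is not least since Gita < Rhea; Vera is not least since Gita < Vera; Kira is not least since Rhea < Kira; Aiko is not least since Kira < Aiko; Gus is not least since Vera < Gus; Dax is not least since Rhea < Dax; Dev is not least since Dax < Dev; Ivan is not least since Kira < Ivan; Lior is not least since Gus < Lior; Ines is not least since Gus < Ines; Wes is not least since Lior < Wes.
Only Gita has nothing below it, so Gita is the lowest exam score.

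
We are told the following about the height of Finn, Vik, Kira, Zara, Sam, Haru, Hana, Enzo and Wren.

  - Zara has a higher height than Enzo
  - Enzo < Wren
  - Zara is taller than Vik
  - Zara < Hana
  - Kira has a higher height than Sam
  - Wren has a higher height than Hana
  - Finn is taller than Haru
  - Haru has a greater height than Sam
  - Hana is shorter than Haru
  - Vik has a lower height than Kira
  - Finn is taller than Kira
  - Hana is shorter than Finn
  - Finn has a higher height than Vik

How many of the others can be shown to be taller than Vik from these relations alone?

From Vik the given relations immediately reach Zara, Kira, Finn.
From those, Hana — 4 in total.
From those, Wren, Haru — 6 in total.
No other element is forced above Vik by the given relations, so the count is 6.

6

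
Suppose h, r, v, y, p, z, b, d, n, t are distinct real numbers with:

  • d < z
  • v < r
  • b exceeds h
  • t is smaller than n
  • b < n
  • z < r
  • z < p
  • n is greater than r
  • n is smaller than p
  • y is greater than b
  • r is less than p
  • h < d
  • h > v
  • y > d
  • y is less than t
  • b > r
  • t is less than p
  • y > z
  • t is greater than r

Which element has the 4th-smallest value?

Piecing the relations together gives one ordering: v < h < d < z < r < b < y < t < n < p.
The 4th smallest is z.

z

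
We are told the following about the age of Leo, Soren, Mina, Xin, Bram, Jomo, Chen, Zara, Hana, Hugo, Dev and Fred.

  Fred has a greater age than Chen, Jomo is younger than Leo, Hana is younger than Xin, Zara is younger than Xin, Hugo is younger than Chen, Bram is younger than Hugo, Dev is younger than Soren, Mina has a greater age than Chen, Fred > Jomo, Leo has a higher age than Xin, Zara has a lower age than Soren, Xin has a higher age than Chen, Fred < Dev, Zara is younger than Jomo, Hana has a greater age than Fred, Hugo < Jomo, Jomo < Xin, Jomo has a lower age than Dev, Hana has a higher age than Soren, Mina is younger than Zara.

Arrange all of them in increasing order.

Bram < Hugo < Chen < Mina < Zara < Jomo < Fred < Dev < Soren < Hana < Xin < Leo

Nothing is placed below Bram, so it is least; from there Bram < Hugo; Hugo < Chen; Chen < Mina; Mina < Zara; Zara < Jomo; Jomo < Fred; Fred < Dev; Dev < Soren; Soren < Hana; Hana < Xin; Xin < Leo, each given directly.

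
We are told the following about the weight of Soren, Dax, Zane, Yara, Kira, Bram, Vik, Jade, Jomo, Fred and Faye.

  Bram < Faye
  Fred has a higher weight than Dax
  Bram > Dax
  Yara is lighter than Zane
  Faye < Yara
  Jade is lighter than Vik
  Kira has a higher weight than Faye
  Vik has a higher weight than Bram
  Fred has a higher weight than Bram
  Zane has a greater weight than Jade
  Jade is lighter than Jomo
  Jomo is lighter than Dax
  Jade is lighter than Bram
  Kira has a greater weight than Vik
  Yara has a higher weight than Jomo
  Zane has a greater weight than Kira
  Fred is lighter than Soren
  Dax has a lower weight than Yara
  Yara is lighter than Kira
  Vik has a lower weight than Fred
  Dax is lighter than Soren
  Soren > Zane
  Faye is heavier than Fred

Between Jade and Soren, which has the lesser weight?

Jade

Jade < Jomo and Jomo < Dax give Jade < Dax.
Then Dax < Bram extends the chain to Bram.
Then Bram < Vik extends the chain to Vik.
With Vik < Fred: Jade < Jomo < Dax < Bram < Vik < Fred.
With Fred < Faye: Jade < Jomo < Dax < Bram < Vik < Fred < Faye.
With Faye < Yara: Jade < Jomo < Dax < Bram < Vik < Fred < Faye < Yara.
With Yara < Kira: Jade < Jomo < Dax < Bram < Vik < Fred < Faye < Yara < Kira.
Then Kira < Zane extends the chain to Zane.
With Zane < Soren: Jade < Jomo < Dax < Bram < Vik < Fred < Faye < Yara < Kira < Zane < Soren.
So Jade < Soren; Jade is the lighter of the two.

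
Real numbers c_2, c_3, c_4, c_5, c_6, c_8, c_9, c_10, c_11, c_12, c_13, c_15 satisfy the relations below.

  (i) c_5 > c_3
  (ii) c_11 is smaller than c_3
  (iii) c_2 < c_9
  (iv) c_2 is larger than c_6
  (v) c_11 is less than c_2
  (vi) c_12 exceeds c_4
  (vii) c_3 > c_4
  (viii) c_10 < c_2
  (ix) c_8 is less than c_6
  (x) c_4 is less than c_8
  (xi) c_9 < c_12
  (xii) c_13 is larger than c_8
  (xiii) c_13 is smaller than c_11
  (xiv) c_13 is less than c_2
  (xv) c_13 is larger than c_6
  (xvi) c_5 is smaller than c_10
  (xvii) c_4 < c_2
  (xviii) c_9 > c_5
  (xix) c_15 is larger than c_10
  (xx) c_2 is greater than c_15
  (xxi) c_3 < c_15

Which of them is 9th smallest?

c_15

The consecutive relations fix a unique order: c_4 < c_8 < c_6 < c_13 < c_11 < c_3 < c_5 < c_10 < c_15 < c_2 < c_9 < c_12.
Counting 9 from the smallest end gives c_15.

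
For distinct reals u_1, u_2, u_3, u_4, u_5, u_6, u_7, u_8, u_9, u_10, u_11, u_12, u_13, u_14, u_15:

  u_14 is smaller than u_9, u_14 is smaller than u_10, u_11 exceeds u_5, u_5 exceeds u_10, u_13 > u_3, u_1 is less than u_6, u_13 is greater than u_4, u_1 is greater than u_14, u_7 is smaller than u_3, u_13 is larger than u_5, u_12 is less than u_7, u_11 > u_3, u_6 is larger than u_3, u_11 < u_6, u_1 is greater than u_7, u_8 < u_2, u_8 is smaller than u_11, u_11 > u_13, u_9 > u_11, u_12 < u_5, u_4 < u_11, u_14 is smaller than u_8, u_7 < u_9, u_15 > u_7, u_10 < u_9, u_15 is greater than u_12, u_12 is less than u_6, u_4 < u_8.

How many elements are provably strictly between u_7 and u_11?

The relations place u_7 below u_11. An element lies strictly between them when it is forced above u_7 and also forced below u_11.
Above u_7: {u_3, u_15, u_13, u_1, u_9, u_6}. Below u_11: {u_14, u_4, u_8, u_12, u_10, u_3, u_5, u_13}.
Intersection: {u_3, u_13} — 2.

2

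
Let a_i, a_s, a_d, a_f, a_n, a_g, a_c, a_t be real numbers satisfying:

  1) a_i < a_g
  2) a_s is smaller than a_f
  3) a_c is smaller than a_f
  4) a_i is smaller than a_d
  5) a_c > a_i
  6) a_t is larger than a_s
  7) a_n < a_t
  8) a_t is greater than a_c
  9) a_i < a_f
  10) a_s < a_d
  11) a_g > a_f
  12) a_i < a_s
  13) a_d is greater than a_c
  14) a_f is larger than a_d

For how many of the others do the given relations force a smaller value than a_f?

Directly below a_f: a_i, a_c, a_s, a_d.
No other element is forced below a_f by the given relations, so the count is 4.

4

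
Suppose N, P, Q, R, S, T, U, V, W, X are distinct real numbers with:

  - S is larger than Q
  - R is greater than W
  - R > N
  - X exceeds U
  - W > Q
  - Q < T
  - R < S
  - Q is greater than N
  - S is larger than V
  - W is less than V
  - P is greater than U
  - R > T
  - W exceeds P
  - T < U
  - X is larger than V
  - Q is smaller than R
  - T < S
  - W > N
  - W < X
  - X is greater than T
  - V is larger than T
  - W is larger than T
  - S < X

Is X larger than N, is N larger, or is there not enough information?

X

Link the given pairs in sequence: N < Q; Q < T; T < U; U < P; P < W; W < V; V < S; S < X.
Chaining these gives N < Q < T < U < P < W < V < S < X.
So X is larger.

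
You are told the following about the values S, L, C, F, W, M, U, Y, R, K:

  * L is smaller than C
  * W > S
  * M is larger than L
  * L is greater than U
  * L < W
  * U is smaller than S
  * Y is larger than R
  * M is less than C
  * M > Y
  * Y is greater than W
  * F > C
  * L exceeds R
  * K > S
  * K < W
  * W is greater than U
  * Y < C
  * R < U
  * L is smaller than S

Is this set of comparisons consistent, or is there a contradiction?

The single ordering R < U < L < S < K < W < Y < M < C < F satisfies every listed relation, so no contradiction arises.

consistent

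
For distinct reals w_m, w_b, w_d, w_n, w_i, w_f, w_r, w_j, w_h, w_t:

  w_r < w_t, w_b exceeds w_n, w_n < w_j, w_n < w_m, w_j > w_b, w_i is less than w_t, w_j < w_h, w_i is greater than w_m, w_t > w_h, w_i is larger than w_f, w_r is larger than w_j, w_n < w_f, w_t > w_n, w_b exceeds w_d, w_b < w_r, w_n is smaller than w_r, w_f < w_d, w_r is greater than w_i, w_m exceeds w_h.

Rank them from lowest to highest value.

w_n < w_f < w_d < w_b < w_j < w_h < w_m < w_i < w_r < w_t

Nothing is placed below w_n, so it is least; from there w_n < w_f; w_f < w_d; w_d < w_b; w_b < w_j; w_j < w_h; w_h < w_m; w_m < w_i; w_i < w_r; w_r < w_t, each given directly.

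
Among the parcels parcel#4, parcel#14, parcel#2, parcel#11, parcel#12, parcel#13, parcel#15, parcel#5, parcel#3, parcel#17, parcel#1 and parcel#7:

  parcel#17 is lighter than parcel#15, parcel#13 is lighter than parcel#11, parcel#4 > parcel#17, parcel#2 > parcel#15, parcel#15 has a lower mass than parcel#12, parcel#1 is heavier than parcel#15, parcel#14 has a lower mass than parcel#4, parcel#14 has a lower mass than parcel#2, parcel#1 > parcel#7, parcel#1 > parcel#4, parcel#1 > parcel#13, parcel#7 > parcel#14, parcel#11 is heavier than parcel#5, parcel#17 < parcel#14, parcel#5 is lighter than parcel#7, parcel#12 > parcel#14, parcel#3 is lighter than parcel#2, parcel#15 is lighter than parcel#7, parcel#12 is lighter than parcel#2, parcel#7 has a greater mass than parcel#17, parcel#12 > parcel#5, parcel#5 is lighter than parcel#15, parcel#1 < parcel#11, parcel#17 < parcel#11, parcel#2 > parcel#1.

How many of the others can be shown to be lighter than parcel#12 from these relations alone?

From parcel#12 the given relations immediately reach parcel#5, parcel#14, parcel#15.
From those, parcel#17 — 4 in total.
No other element is forced below parcel#12 by the given relations, so the count is 4.

4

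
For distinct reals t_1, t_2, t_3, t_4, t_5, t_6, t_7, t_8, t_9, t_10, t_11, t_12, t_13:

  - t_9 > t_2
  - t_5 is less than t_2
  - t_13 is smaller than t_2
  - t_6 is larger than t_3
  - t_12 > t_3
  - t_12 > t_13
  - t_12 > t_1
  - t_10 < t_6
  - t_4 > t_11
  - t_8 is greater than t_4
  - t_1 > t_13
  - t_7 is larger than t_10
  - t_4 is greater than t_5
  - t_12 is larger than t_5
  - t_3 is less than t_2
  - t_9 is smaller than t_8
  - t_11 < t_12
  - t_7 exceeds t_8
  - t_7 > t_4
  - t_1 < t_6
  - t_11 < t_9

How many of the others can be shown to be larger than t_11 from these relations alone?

The elements the relations force above t_11 are t_9, t_4, t_8, t_12, t_7 — no chain reaches any other.
That is 5.

5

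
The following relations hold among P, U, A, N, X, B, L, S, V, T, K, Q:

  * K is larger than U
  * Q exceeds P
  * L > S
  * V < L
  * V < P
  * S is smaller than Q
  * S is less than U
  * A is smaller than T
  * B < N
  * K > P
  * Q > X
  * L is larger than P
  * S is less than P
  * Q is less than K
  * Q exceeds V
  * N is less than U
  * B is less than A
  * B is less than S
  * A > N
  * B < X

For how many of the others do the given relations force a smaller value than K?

Directly below K: P, U, Q.
One step further: V, X, N, S (7 so far).
One step further: B (8 so far).
No other element is forced below K by the given relations, so the count is 8.

8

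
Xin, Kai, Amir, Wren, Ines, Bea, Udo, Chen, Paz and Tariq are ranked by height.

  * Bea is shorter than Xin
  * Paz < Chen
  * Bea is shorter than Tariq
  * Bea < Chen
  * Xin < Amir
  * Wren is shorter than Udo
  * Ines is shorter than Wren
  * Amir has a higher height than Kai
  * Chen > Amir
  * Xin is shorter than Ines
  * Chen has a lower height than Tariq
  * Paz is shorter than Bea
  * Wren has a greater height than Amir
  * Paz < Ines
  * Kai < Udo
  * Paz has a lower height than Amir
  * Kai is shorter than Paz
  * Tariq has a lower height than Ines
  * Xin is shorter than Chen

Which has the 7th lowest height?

The consecutive relations fix a unique order: Kai < Paz < Bea < Xin < Amir < Chen < Tariq < Ines < Wren < Udo.
Counting 7 from the smallest end gives Tariq.

Tariq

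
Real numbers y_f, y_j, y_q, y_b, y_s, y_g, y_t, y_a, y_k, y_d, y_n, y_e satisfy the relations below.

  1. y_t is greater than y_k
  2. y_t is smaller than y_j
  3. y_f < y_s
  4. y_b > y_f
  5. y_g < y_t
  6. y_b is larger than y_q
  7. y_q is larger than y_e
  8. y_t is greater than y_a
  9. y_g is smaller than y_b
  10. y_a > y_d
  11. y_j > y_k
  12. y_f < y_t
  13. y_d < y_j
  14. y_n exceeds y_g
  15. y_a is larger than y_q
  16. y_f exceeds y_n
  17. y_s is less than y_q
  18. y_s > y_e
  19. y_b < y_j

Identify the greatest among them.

y_j

Chaining downward from y_j: directly below it, y_d, y_k, y_b, y_t; then y_g, y_f, y_q, y_a; then y_n, y_e, y_s.
That covers every other element, and nothing is given above y_j, so y_j is the greatest.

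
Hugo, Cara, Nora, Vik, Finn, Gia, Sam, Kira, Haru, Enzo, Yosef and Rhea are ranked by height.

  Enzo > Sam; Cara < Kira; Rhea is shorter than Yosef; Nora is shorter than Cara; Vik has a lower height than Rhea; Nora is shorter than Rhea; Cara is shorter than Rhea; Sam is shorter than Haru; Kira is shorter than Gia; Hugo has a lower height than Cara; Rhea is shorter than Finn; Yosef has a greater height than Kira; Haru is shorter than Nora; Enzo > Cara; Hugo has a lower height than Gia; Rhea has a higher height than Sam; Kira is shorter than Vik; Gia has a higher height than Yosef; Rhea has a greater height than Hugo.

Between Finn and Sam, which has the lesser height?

Sam < Haru and Haru < Nora give Sam < Nora.
Then Nora < Cara extends the chain to Cara.
With Cara < Kira: Sam < Haru < Nora < Cara < Kira.
Then Kira < Vik extends the chain to Vik.
Then Vik < Rhea extends the chain to Rhea.
With Rhea < Finn: Sam < Haru < Nora < Cara < Kira < Vik < Rhea < Finn.
So Sam < Finn; Sam is the shorter of the two.

Sam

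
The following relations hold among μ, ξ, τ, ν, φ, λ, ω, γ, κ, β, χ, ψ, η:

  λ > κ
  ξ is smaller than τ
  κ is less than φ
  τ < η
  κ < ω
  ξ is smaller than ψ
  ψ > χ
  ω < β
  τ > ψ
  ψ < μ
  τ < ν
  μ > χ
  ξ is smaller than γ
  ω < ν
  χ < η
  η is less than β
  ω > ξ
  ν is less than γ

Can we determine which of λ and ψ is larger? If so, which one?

Following every chain through ψ: above ψ we get τ, η, β, ν, γ, μ; below ψ we get χ, ξ.
λ is not reached, and no chain runs the other way from λ to ψ.
So the given relations leave the order of ψ and λ undetermined.

undetermined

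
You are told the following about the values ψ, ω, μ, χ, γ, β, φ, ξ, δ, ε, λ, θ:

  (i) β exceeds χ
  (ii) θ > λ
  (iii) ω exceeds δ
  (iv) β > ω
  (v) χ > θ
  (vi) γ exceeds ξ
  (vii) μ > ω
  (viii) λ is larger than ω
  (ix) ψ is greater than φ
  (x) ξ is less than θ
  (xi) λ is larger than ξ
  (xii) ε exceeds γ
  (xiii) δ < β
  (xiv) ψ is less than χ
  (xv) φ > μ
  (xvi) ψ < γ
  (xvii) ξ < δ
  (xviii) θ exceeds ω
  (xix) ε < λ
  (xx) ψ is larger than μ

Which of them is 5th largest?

Piecing the relations together gives one ordering: ξ < δ < ω < μ < φ < ψ < γ < ε < λ < θ < χ < β.
The 5th largest is ε.

ε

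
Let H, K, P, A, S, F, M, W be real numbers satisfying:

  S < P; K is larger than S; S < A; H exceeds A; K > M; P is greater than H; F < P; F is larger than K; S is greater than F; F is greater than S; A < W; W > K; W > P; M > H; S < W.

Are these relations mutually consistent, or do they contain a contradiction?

We have F < S stated directly, yet also S < A < H < M < K < F by chaining the others — so S < F. Contradiction.

inconsistent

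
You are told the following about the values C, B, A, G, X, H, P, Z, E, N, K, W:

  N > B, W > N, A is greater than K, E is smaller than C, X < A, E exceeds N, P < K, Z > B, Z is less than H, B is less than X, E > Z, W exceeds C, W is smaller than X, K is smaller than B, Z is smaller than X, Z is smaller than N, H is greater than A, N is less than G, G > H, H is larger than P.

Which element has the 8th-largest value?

N

The consecutive relations fix a unique order: P < K < B < Z < N < E < C < W < X < A < H < G.
Counting 8 from the largest end gives N.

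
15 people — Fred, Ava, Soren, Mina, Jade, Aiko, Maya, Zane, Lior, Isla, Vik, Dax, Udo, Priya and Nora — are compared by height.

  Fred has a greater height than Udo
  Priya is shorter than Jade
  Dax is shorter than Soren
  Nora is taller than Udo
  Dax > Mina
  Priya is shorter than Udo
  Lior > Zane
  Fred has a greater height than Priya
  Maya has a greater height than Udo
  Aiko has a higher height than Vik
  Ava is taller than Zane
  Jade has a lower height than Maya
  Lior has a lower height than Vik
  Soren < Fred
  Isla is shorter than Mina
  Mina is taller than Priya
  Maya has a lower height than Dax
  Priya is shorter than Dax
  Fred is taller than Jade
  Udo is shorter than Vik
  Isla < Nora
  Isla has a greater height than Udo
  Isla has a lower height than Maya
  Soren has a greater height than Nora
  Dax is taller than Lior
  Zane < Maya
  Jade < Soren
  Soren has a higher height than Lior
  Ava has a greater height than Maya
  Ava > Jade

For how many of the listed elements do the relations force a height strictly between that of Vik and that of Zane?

The relations place Zane below Vik. An element lies strictly between them when it is forced above Zane and also forced below Vik.
Above Zane: {Lior, Maya, Dax, Ava, Soren, Aiko, Fred}. Below Vik: {Priya, Udo, Lior}.
Intersection: {Lior} — 1.

1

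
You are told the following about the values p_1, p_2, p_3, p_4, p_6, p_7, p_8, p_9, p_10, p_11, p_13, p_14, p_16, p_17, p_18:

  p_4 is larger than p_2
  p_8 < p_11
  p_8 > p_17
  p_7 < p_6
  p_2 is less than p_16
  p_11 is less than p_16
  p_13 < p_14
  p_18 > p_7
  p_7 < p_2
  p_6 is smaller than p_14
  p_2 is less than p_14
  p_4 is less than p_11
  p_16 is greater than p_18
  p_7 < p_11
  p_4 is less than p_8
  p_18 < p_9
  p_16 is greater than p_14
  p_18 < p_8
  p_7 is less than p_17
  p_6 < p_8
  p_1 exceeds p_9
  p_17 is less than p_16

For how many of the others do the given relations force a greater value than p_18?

5

The elements the relations force above p_18 are p_8, p_9, p_11, p_1, p_16 — no chain reaches any other.
That is 5.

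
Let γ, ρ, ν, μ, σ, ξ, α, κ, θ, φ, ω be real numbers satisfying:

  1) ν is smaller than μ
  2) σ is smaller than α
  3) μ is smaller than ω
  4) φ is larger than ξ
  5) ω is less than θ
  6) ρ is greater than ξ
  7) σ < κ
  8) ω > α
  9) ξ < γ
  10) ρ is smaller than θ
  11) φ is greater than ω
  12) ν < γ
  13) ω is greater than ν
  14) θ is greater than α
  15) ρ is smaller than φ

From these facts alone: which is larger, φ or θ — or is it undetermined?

Following every chain through θ: below θ we get σ, ξ, ν, μ, α, ρ, ω.
φ is not reached, and no chain runs the other way from φ to θ.
So the given relations leave the order of θ and φ undetermined.

undetermined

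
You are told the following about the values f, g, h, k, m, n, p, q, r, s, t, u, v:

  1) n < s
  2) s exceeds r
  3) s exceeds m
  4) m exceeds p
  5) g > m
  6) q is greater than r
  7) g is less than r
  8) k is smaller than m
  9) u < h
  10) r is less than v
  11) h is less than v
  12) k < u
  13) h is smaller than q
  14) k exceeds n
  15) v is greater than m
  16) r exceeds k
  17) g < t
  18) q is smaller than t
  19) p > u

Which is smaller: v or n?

n

Link the given pairs in sequence: n < k; k < u; u < p; p < m; m < g; g < r; r < v.
Together: n < k < u < p < m < g < r < v.
So n < v; n is the smaller of the two.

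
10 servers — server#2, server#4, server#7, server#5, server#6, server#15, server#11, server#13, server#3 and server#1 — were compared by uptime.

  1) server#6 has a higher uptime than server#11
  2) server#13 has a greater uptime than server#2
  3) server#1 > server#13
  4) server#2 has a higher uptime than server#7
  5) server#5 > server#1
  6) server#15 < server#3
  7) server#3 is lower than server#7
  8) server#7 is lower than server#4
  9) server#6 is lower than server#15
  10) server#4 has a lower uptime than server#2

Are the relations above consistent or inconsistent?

The single ordering server#11 < server#6 < server#15 < server#3 < server#7 < server#4 < server#2 < server#13 < server#1 < server#5 satisfies every listed relation, so no contradiction arises.

consistent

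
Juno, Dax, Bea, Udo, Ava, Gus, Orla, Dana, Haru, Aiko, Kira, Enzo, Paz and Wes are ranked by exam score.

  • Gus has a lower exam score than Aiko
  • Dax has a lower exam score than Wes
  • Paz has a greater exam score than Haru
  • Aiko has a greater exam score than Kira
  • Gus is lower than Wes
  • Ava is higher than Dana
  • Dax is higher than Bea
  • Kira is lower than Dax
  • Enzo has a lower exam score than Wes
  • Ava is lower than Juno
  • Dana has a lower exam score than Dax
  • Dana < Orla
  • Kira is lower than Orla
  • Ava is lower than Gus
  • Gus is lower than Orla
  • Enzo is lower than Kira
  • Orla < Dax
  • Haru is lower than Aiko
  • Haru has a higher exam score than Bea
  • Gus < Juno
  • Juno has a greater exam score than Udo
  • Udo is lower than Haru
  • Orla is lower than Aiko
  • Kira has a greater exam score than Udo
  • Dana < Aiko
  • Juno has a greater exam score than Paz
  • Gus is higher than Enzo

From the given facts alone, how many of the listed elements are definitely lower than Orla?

From Orla the given relations immediately reach Dana, Kira, Gus.
From those, Udo, Enzo, Ava — 6 in total.
Nothing else is reachable below Orla; 6 in all.

6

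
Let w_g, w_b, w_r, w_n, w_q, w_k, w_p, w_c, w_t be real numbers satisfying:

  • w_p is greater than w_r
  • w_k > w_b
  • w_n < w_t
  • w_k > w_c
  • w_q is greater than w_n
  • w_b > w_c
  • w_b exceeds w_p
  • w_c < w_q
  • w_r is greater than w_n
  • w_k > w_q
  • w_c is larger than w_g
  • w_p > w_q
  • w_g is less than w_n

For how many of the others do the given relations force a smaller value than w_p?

Directly below w_p: w_r, w_q.
One step further: w_n, w_c (4 so far).
One step further: w_g (5 so far).
No other element is forced below w_p by the given relations, so the count is 5.

5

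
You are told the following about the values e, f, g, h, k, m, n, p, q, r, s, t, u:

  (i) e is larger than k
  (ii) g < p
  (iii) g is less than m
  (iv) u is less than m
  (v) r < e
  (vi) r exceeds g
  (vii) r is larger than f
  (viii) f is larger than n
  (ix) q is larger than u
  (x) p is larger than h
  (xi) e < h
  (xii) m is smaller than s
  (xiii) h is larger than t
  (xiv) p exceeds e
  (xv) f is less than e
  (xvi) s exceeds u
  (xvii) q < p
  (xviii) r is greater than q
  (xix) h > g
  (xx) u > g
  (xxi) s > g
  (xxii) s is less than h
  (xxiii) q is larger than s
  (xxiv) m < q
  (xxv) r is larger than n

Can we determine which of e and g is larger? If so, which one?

g < u and u < m give g < m.
Then m < s extends the chain to s.
Then s < q extends the chain to q.
Then q < r extends the chain to r.
With r < e: g < u < m < s < q < r < e.
So e is larger.

e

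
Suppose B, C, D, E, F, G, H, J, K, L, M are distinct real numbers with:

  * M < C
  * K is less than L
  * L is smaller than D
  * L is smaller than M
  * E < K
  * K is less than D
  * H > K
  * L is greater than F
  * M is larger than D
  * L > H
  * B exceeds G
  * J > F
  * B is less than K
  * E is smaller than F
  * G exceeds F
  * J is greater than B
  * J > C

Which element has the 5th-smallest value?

K

Chaining the given pairs: E < F < G < B < K < H < L < D < M < C < J.
Counting 5 from the smallest end gives K.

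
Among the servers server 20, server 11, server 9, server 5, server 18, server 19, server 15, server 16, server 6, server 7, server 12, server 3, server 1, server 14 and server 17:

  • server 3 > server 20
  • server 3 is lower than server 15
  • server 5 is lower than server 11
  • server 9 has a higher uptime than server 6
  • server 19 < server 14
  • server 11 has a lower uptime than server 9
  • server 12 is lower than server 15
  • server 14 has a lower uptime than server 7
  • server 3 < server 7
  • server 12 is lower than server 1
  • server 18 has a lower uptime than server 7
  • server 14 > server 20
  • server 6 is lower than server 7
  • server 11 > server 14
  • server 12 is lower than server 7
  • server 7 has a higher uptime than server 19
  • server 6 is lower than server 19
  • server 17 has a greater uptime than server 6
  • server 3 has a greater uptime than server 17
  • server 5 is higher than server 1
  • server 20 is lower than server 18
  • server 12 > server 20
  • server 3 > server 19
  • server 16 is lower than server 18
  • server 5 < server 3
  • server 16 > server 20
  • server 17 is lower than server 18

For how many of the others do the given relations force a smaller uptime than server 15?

8

Directly below server 15: server 12, server 3.
One step further: server 20, server 19, server 5, server 17 (6 so far).
One step further: server 6, server 1 (8 so far).
Nothing else is reachable below server 15; 8 in all.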